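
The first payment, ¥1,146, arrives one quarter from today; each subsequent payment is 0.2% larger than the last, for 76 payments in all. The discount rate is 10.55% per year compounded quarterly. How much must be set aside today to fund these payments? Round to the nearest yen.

Periodic rate r = 0.1055/4 per quarter; n is counted in quarters.
Growing ordinary annuity: PV = PMT₁ × [1 − ((1+g)/(1+r))^n] / (r − g) = 1,146 × [1 − ((1+0.002)/(1+r))^76] / (r − 0.002) = ¥39,448.

¥39,448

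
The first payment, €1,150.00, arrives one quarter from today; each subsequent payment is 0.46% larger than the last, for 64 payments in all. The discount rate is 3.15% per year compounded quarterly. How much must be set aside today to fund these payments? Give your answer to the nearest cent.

€66,028.37

Periodic rate r = 0.0315/4 per quarter; n is counted in quarters.
Growing ordinary annuity: PV = PMT₁ × [1 − ((1+g)/(1+r))^n] / (r − g) = 1,150 × [1 − ((1+0.0046)/(1+r))^64] / (r − 0.0046) = €66,028.37.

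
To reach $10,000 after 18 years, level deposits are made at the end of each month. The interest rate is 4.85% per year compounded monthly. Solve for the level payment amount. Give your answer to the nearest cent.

$29.08

Level ordinary annuity; solve FV = PMT × [((1+r)^n − 1)/r] for PMT.
Periodic rate r = 0.0485/12 per month; n is counted in months.
With n = 216: PMT = 10,000 / ([((1+r)^n − 1)/r]) = $29.08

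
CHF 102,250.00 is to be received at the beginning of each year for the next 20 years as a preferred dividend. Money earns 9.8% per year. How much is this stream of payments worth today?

CHF 969,016.50

This is an annuity due: 20 payments of CHF 102,250.00 at the beginning of each year.
Periodic rate r = 0.098 per year.
PV = PMT × [(1 − (1+r)^−n)/r] × (1+r) = 102,250 × [1 − (1+r)^−20] / r × (1+r) = CHF 969,016.50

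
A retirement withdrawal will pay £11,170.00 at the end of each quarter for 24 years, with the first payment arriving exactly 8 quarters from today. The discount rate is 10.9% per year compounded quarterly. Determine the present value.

Ordinary annuity of 96 payments, first payment at period 8.
Periodic rate r = 0.109/4 per quarter; n is counted in quarters.
The ordinary-annuity PV formula values the stream one period before the first payment (period 7); discount that back 7 periods:
PV₀ = 11,170 × [1 − (1+r)^−96] / r × (1+r)^−7 = £313,882.49

£313,882.49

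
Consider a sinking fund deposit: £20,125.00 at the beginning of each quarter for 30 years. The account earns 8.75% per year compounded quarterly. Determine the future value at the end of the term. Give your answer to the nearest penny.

This is an annuity due: 120 deposits of £20,125.00 at the beginning of each quarter.
Periodic rate r = 0.0875/4 per quarter; n is counted in quarters.
FV = PMT × [((1+r)^n − 1)/r] × (1+r) = 20,125 × [(1+r)^120 − 1] / r × (1+r) = £11,675,783.27

£11,675,783.27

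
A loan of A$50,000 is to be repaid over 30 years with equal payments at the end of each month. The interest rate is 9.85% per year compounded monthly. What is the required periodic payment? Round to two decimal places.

Level ordinary annuity; solve PV = PMT × [(1 − (1+r)^−n)/r] for PMT.
Periodic rate r = 0.0985/12 per month; n is counted in months.
With n = 360: PMT = 50,000 / ([(1 − (1+r)^−n)/r]) = A$433.25

A$433.25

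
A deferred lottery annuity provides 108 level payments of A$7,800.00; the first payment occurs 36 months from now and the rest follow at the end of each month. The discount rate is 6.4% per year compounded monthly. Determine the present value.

A$530,543.44

Ordinary annuity of 108 payments, first payment at period 36.
Periodic rate r = 0.064/12 per month; n is counted in months.
The ordinary-annuity PV formula values the stream one period before the first payment (period 35); discount that back 35 periods:
PV₀ = 7,800 × [1 − (1+r)^−108] / r × (1+r)^−35 = A$530,543.44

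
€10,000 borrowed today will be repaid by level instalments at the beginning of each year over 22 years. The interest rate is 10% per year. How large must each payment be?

Level annuity due; solve PV = PMT × [(1 − (1+r)^−n)/r] × (1+r) for PMT.
Periodic rate r = 0.1 per year.
With n = 22: PMT = 10,000 / ([(1 − (1+r)^−n)/r] × (1+r)) = €1,036.41

€1,036.41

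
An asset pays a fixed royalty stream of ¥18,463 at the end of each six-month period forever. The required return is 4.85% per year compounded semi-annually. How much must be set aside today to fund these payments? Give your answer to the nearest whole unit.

Periodic rate r = 0.0485/2 per half-year.
Level perpetuity: PV = PMT / r = 18,463 / (0.0485/2) = ¥761,361.

¥761,361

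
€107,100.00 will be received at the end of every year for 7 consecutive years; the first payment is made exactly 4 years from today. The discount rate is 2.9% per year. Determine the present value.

Ordinary annuity of 7 payments, first payment at period 4.
Periodic rate r = 0.029 per year.
The ordinary-annuity PV formula values the stream one period before the first payment (period 3); discount that back 3 periods:
PV₀ = 107,100 × [1 − (1+r)^−7] / r × (1+r)^−3 = €614,737.20

€614,737.20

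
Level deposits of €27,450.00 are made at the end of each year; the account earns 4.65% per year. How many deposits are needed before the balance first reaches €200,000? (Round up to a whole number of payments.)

7 payments

Periodic rate r = 0.0465 per year.
Ordinary annuity FV: 200,000 = 27,450 × [((1+r)^n − 1)/r].
(1+r)^n = 1 + 200,000 × r / 27,450, so n = ln(1 + 200,000·r/27,450) / ln(1+r) = 6.42.
Round up to a whole number of payments: n = 7.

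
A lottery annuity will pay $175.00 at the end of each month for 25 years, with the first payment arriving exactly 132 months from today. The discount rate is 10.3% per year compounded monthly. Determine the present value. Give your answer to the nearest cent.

$6,142.45

Ordinary annuity of 300 payments, first payment at period 132.
Periodic rate r = 0.103/12 per month; n is counted in months.
The ordinary-annuity PV formula values the stream one period before the first payment (period 131); discount that back 131 periods:
PV₀ = 175 × [1 − (1+r)^−300] / r × (1+r)^−131 = $6,142.45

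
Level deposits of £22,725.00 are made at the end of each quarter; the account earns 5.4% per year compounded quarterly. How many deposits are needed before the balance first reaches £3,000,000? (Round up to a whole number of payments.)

Periodic rate r = 0.054/4 per quarter; n is counted in quarters.
Ordinary annuity FV: 3,000,000 = 22,725 × [((1+r)^n − 1)/r].
(1+r)^n = 1 + 3,000,000 × r / 22,725, so n = ln(1 + 3,000,000·r/22,725) / ln(1+r) = 76.31.
Round up to a whole number of payments: n = 77.

77 payments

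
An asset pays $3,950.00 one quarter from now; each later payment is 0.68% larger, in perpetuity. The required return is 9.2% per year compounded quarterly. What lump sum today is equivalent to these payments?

Periodic rate r = 0.092/4 per quarter.
Growing perpetuity (Gordon): PV = PMT₁ / (r − g) = 3,950 / (r − 0.0068) = $243,827.16.

$243,827.16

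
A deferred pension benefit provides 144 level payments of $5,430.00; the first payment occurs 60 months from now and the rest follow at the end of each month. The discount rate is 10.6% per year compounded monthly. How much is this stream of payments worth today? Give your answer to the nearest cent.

$262,754.57

Ordinary annuity of 144 payments, first payment at period 60.
Periodic rate r = 0.106/12 per month; n is counted in months.
The ordinary-annuity PV formula values the stream one period before the first payment (period 59); discount that back 59 periods:
PV₀ = 5,430 × [1 − (1+r)^−144] / r × (1+r)^−59 = $262,754.57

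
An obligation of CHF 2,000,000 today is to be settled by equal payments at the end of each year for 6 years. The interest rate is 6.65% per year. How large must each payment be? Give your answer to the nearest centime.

Level ordinary annuity; solve PV = PMT × [(1 − (1+r)^−n)/r] for PMT.
Periodic rate r = 0.0665 per year.
With n = 6: PMT = 2,000,000 / ([(1 − (1+r)^−n)/r]) = CHF 415,068.56

CHF 415,068.56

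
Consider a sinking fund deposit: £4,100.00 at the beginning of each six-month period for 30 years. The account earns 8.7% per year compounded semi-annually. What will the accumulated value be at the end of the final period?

£1,167,357.26

This is an annuity due: 60 deposits of £4,100.00 at the beginning of each six-month period.
Periodic rate r = 0.087/2 per half-year; n is counted in half-years.
FV = PMT × [((1+r)^n − 1)/r] × (1+r) = 4,100 × [(1+r)^60 − 1] / r × (1+r) = £1,167,357.26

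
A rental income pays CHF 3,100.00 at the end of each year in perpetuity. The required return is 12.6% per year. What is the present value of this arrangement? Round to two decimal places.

Periodic rate r = 0.126 per year.
Level perpetuity: PV = PMT / r = 3,100 / (0.126) = CHF 24,603.17.

CHF 24,603.17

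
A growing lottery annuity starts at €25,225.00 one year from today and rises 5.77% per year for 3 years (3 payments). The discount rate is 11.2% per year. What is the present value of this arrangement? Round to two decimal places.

Periodic rate r = 0.112 per year.
Growing ordinary annuity: PV = PMT₁ × [1 − ((1+g)/(1+r))^n] / (r − g) = 25,225 × [1 − ((1+0.0577)/(1+r))^3] / (r − 0.0577) = €64,784.05.

€64,784.05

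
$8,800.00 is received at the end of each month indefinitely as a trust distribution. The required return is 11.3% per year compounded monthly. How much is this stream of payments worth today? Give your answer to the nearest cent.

Periodic rate r = 0.113/12 per month.
Level perpetuity: PV = PMT / r = 8,800 / (0.113/12) = $934,513.27.

$934,513.27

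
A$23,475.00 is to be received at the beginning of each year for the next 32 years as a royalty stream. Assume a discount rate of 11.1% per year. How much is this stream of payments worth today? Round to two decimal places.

A$226,867.79

This is an annuity due: 32 payments of A$23,475.00 at the beginning of each year.
Periodic rate r = 0.111 per year.
PV = PMT × [(1 − (1+r)^−n)/r] × (1+r) = 23,475 × [1 − (1+r)^−32] / r × (1+r) = A$226,867.79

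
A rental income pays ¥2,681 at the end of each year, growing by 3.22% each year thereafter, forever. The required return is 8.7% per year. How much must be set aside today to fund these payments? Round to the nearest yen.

Periodic rate r = 0.087 per year.
Growing perpetuity (Gordon): PV = PMT₁ / (r − g) = 2,681 / (r − 0.0322) = ¥48,923.

¥48,923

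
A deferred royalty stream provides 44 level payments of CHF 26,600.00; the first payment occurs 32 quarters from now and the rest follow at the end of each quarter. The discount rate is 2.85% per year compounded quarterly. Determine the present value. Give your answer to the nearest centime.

CHF 803,780.01

Ordinary annuity of 44 payments, first payment at period 32.
Periodic rate r = 0.0285/4 per quarter; n is counted in quarters.
The ordinary-annuity PV formula values the stream one period before the first payment (period 31); discount that back 31 periods:
PV₀ = 26,600 × [1 − (1+r)^−44] / r × (1+r)^−31 = CHF 803,780.01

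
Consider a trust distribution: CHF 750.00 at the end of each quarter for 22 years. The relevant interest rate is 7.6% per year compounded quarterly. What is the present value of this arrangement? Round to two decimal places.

This is an ordinary annuity: 88 payments of CHF 750.00 at the end of each quarter.
Periodic rate r = 0.076/4 per quarter; n is counted in quarters.
PV = PMT × [(1 − (1+r)^−n)/r] = 750 × [1 − (1+r)^−88] / r = CHF 31,940.48

CHF 31,940.48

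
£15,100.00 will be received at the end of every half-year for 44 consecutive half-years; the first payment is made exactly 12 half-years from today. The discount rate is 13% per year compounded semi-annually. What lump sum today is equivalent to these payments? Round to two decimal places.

Ordinary annuity of 44 payments, first payment at period 12.
Periodic rate r = 0.13/2 per half-year; n is counted in half-years.
The ordinary-annuity PV formula values the stream one period before the first payment (period 11); discount that back 11 periods:
PV₀ = 15,100 × [1 − (1+r)^−44] / r × (1+r)^−11 = £108,928.11

£108,928.11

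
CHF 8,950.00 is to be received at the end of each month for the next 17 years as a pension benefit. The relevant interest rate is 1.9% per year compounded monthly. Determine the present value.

CHF 1,559,228.63

This is an ordinary annuity: 204 payments of CHF 8,950.00 at the end of each month.
Periodic rate r = 0.019/12 per month; n is counted in months.
PV = PMT × [(1 − (1+r)^−n)/r] = 8,950 × [1 − (1+r)^−204] / r = CHF 1,559,228.63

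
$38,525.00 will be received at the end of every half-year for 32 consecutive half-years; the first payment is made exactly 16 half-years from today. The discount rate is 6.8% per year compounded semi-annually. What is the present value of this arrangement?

$450,812.16

Ordinary annuity of 32 payments, first payment at period 16.
Periodic rate r = 0.068/2 per half-year; n is counted in half-years.
The ordinary-annuity PV formula values the stream one period before the first payment (period 15); discount that back 15 periods:
PV₀ = 38,525 × [1 − (1+r)^−32] / r × (1+r)^−15 = $450,812.16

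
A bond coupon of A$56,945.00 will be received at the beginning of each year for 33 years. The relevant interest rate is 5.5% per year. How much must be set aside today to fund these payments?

This is an annuity due: 33 payments of A$56,945.00 at the beginning of each year.
Periodic rate r = 0.055 per year.
PV = PMT × [(1 − (1+r)^−n)/r] × (1+r) = 56,945 × [1 − (1+r)^−33] / r × (1+r) = A$905,664.56

A$905,664.56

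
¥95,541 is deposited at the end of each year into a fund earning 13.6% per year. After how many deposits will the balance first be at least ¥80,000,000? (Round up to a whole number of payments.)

Periodic rate r = 0.136 per year.
Ordinary annuity FV: 80,000,000 = 95,541 × [((1+r)^n − 1)/r].
(1+r)^n = 1 + 80,000,000 × r / 95,541, so n = ln(1 + 80,000,000·r/95,541) / ln(1+r) = 37.20.
Round up to a whole number of payments: n = 38.

38 payments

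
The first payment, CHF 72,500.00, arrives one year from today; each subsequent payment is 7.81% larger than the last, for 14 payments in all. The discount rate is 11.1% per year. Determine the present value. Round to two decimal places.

Periodic rate r = 0.111 per year.
Growing ordinary annuity: PV = PMT₁ × [1 − ((1+g)/(1+r))^n] / (r − g) = 72,500 × [1 − ((1+0.0781)/(1+r))^14] / (r − 0.0781) = CHF 756,969.25.

CHF 756,969.25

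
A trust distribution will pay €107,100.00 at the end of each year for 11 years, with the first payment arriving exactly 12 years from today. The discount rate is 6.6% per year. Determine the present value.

Ordinary annuity of 11 payments, first payment at period 12.
Periodic rate r = 0.066 per year.
The ordinary-annuity PV formula values the stream one period before the first payment (period 11); discount that back 11 periods:
PV₀ = 107,100 × [1 − (1+r)^−11] / r × (1+r)^−11 = €405,642.45

€405,642.45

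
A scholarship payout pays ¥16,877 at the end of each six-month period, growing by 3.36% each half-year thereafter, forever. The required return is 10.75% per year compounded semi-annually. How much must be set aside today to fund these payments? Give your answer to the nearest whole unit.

¥837,568

Periodic rate r = 0.1075/2 per half-year.
Growing perpetuity (Gordon): PV = PMT₁ / (r − g) = 16,877 / (r − 0.0336) = ¥837,568.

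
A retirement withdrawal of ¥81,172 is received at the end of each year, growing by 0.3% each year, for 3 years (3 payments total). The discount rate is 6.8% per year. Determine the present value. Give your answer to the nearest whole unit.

¥214,416

Periodic rate r = 0.068 per year.
Growing ordinary annuity: PV = PMT₁ × [1 − ((1+g)/(1+r))^n] / (r − g) = 81,172 × [1 − ((1+0.003)/(1+r))^3] / (r − 0.003) = ¥214,416.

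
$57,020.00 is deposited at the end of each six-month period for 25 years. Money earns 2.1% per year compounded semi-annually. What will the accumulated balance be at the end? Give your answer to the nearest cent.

$3,724,428.06

This is an ordinary annuity: 50 deposits of $57,020.00 at the end of each six-month period.
Periodic rate r = 0.021/2 per half-year; n is counted in half-years.
FV = PMT × [((1+r)^n − 1)/r] = 57,020 × [(1+r)^50 − 1] / r = $3,724,428.06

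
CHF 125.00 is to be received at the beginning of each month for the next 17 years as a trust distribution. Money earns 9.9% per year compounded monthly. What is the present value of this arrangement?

This is an annuity due: 204 payments of CHF 125.00 at the beginning of each month.
Periodic rate r = 0.099/12 per month; n is counted in months.
PV = PMT × [(1 − (1+r)^−n)/r] × (1+r) = 125 × [1 − (1+r)^−204] / r × (1+r) = CHF 12,418.23

CHF 12,418.23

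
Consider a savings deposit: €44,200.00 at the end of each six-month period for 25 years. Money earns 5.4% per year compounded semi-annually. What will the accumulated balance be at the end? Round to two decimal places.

This is an ordinary annuity: 50 deposits of €44,200.00 at the end of each six-month period.
Periodic rate r = 0.054/2 per half-year; n is counted in half-years.
FV = PMT × [((1+r)^n − 1)/r] = 44,200 × [(1+r)^50 − 1] / r = €4,565,661.66

€4,565,661.66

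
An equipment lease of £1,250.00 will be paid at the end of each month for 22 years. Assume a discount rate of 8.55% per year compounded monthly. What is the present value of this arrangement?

This is an ordinary annuity: 264 payments of £1,250.00 at the end of each month.
Periodic rate r = 0.0855/12 per month; n is counted in months.
PV = PMT × [(1 − (1+r)^−n)/r] = 1,250 × [1 − (1+r)^−264] / r = £148,516.20

£148,516.20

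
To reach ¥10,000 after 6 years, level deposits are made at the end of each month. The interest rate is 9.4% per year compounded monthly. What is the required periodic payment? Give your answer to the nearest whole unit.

Level ordinary annuity; solve FV = PMT × [((1+r)^n − 1)/r] for PMT.
Periodic rate r = 0.094/12 per month; n is counted in months.
With n = 72: PMT = 10,000 / ([((1+r)^n − 1)/r]) = ¥104

¥104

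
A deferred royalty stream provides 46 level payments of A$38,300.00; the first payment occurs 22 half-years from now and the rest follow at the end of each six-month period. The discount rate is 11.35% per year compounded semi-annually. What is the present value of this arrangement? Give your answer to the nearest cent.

Ordinary annuity of 46 payments, first payment at period 22.
Periodic rate r = 0.1135/2 per half-year; n is counted in half-years.
The ordinary-annuity PV formula values the stream one period before the first payment (period 21); discount that back 21 periods:
PV₀ = 38,300 × [1 − (1+r)^−46] / r × (1+r)^−21 = A$195,031.71

A$195,031.71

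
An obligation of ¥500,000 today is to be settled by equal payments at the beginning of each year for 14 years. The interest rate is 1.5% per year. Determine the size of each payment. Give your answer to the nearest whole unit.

¥39,273

Level annuity due; solve PV = PMT × [(1 − (1+r)^−n)/r] × (1+r) for PMT.
Periodic rate r = 0.015 per year.
With n = 14: PMT = 500,000 / ([(1 − (1+r)^−n)/r] × (1+r)) = ¥39,273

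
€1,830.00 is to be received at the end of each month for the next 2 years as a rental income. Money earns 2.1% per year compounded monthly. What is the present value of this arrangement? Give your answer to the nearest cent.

€42,973.65

This is an ordinary annuity: 24 payments of €1,830.00 at the end of each month.
Periodic rate r = 0.021/12 per month; n is counted in months.
PV = PMT × [(1 − (1+r)^−n)/r] = 1,830 × [1 − (1+r)^−24] / r = €42,973.65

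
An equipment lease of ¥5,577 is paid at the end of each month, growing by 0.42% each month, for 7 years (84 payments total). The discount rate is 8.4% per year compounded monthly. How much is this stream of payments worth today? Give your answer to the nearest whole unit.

Periodic rate r = 0.084/12 per month; n is counted in months.
Growing ordinary annuity: PV = PMT₁ × [1 − ((1+g)/(1+r))^n] / (r − g) = 5,577 × [1 − ((1+0.0042)/(1+r))^84] / (r − 0.0042) = ¥415,390.

¥415,390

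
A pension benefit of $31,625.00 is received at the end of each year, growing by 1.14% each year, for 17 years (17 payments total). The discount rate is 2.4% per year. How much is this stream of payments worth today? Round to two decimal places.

$476,389.32

Periodic rate r = 0.024 per year.
Growing ordinary annuity: PV = PMT₁ × [1 − ((1+g)/(1+r))^n] / (r − g) = 31,625 × [1 − ((1+0.0114)/(1+r))^17] / (r − 0.0114) = $476,389.32.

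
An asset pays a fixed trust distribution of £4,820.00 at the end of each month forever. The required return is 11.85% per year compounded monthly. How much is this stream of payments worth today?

£488,101.27

Periodic rate r = 0.1185/12 per month.
Level perpetuity: PV = PMT / r = 4,820 / (0.1185/12) = £488,101.27.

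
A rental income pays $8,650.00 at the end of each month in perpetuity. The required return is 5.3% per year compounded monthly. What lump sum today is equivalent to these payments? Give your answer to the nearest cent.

$1,958,490.57

Periodic rate r = 0.053/12 per month.
Level perpetuity: PV = PMT / r = 8,650 / (0.053/12) = $1,958,490.57.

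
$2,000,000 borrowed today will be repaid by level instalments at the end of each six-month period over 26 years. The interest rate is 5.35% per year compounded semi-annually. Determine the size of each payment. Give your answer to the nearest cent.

Level ordinary annuity; solve PV = PMT × [(1 − (1+r)^−n)/r] for PMT.
Periodic rate r = 0.0535/2 per half-year; n is counted in half-years.
With n = 52: PMT = 2,000,000 / ([(1 − (1+r)^−n)/r]) = $71,659.77

$71,659.77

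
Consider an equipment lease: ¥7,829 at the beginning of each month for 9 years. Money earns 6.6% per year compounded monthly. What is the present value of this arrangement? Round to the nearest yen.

This is an annuity due: 108 payments of ¥7,829 at the beginning of each month.
Periodic rate r = 0.066/12 per month; n is counted in months.
PV = PMT × [(1 − (1+r)^−n)/r] × (1+r) = 7,829 × [1 − (1+r)^−108] / r × (1+r) = ¥639,764

¥639,764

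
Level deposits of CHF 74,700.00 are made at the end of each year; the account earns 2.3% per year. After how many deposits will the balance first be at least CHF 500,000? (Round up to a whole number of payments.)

Periodic rate r = 0.023 per year.
Ordinary annuity FV: 500,000 = 74,700 × [((1+r)^n − 1)/r].
(1+r)^n = 1 + 500,000 × r / 74,700, so n = ln(1 + 500,000·r/74,700) / ln(1+r) = 6.30.
Round up to a whole number of payments: n = 7.

7 payments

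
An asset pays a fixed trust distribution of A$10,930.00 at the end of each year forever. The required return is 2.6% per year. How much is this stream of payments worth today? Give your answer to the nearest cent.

Periodic rate r = 0.026 per year.
Level perpetuity: PV = PMT / r = 10,930 / (0.026) = A$420,384.62.

A$420,384.62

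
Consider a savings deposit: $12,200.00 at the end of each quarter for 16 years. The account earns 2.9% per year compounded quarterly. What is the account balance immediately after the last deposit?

This is an ordinary annuity: 64 deposits of $12,200.00 at the end of each quarter.
Periodic rate r = 0.029/4 per quarter; n is counted in quarters.
FV = PMT × [((1+r)^n − 1)/r] = 12,200 × [(1+r)^64 − 1] / r = $989,063.20

$989,063.20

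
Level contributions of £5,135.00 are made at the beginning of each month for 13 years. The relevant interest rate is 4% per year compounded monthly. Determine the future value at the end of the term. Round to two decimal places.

£1,051,918.61

This is an annuity due: 156 deposits of £5,135.00 at the beginning of each month.
Periodic rate r = 0.04/12 per month; n is counted in months.
FV = PMT × [((1+r)^n − 1)/r] × (1+r) = 5,135 × [(1+r)^156 − 1] / r × (1+r) = £1,051,918.61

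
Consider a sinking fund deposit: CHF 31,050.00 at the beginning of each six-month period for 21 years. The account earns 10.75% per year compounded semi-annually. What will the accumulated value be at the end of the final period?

This is an annuity due: 42 deposits of CHF 31,050.00 at the beginning of each six-month period.
Periodic rate r = 0.1075/2 per half-year; n is counted in half-years.
FV = PMT × [((1+r)^n − 1)/r] × (1+r) = 31,050 × [(1+r)^42 − 1] / r × (1+r) = CHF 4,879,089.84

CHF 4,879,089.84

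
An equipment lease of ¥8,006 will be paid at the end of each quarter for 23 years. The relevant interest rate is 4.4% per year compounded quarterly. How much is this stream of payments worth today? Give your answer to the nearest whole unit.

¥461,797

This is an ordinary annuity: 92 payments of ¥8,006 at the end of each quarter.
Periodic rate r = 0.044/4 per quarter; n is counted in quarters.
PV = PMT × [(1 − (1+r)^−n)/r] = 8,006 × [1 − (1+r)^−92] / r = ¥461,797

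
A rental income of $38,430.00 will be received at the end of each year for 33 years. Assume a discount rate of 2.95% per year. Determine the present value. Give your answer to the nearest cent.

This is an ordinary annuity: 33 payments of $38,430.00 at the end of each year.
Periodic rate r = 0.0295 per year.
PV = PMT × [(1 − (1+r)^−n)/r] = 38,430 × [1 − (1+r)^−33] / r = $803,621.96

$803,621.96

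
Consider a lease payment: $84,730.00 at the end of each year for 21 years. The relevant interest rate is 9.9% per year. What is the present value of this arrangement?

This is an ordinary annuity: 21 payments of $84,730.00 at the end of each year.
Periodic rate r = 0.099 per year.
PV = PMT × [(1 − (1+r)^−n)/r] = 84,730 × [1 − (1+r)^−21] / r = $737,975.78

$737,975.78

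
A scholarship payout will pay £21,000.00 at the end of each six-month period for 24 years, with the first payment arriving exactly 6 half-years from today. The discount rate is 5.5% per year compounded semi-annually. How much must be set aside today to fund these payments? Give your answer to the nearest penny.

Ordinary annuity of 48 payments, first payment at period 6.
Periodic rate r = 0.055/2 per half-year; n is counted in half-years.
The ordinary-annuity PV formula values the stream one period before the first payment (period 5); discount that back 5 periods:
PV₀ = 21,000 × [1 − (1+r)^−48] / r × (1+r)^−5 = £485,450.53

£485,450.53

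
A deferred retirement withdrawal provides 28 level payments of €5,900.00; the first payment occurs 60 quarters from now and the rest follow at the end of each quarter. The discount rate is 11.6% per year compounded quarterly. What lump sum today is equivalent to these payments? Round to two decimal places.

Ordinary annuity of 28 payments, first payment at period 60.
Periodic rate r = 0.116/4 per quarter; n is counted in quarters.
The ordinary-annuity PV formula values the stream one period before the first payment (period 59); discount that back 59 periods:
PV₀ = 5,900 × [1 − (1+r)^−28] / r × (1+r)^−59 = €20,749.04

€20,749.04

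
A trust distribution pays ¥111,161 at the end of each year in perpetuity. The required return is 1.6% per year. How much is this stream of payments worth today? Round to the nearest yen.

¥6,947,562

Periodic rate r = 0.016 per year.
Level perpetuity: PV = PMT / r = 111,161 / (0.016) = ¥6,947,562.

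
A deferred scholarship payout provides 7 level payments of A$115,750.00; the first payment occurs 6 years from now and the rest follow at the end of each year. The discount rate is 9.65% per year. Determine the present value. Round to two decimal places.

A$359,655.64

Ordinary annuity of 7 payments, first payment at period 6.
Periodic rate r = 0.0965 per year.
The ordinary-annuity PV formula values the stream one period before the first payment (period 5); discount that back 5 periods:
PV₀ = 115,750 × [1 − (1+r)^−7] / r × (1+r)^−5 = A$359,655.64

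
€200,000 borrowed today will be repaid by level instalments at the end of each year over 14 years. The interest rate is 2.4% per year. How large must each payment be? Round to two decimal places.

€16,989.03

Level ordinary annuity; solve PV = PMT × [(1 − (1+r)^−n)/r] for PMT.
Periodic rate r = 0.024 per year.
With n = 14: PMT = 200,000 / ([(1 − (1+r)^−n)/r]) = €16,989.03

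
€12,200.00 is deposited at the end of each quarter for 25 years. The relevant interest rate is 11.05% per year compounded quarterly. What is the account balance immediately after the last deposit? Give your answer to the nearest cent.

This is an ordinary annuity: 100 deposits of €12,200.00 at the end of each quarter.
Periodic rate r = 0.1105/4 per quarter; n is counted in quarters.
FV = PMT × [((1+r)^n − 1)/r] = 12,200 × [(1+r)^100 − 1] / r = €6,296,257.14

€6,296,257.14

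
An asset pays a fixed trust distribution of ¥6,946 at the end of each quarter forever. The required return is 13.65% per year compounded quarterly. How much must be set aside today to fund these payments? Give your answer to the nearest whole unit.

Periodic rate r = 0.1365/4 per quarter.
Level perpetuity: PV = PMT / r = 6,946 / (0.1365/4) = ¥203,546.

¥203,546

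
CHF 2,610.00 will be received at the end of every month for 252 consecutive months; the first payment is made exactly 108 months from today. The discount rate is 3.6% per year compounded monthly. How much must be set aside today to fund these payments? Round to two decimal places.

CHF 334,607.64

Ordinary annuity of 252 payments, first payment at period 108.
Periodic rate r = 0.036/12 per month; n is counted in months.
The ordinary-annuity PV formula values the stream one period before the first payment (period 107); discount that back 107 periods:
PV₀ = 2,610 × [1 − (1+r)^−252] / r × (1+r)^−107 = CHF 334,607.64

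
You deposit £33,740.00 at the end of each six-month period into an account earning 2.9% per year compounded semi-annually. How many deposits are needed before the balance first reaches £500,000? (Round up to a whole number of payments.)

14 payments

Periodic rate r = 0.029/2 per half-year; n is counted in half-years.
Ordinary annuity FV: 500,000 = 33,740 × [((1+r)^n − 1)/r].
(1+r)^n = 1 + 500,000 × r / 33,740, so n = ln(1 + 500,000·r/33,740) / ln(1+r) = 13.52.
Round up to a whole number of payments: n = 14.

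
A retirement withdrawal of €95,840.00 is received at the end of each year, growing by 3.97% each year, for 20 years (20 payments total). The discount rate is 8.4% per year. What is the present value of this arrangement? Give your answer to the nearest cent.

€1,224,317.15

Periodic rate r = 0.084 per year.
Growing ordinary annuity: PV = PMT₁ × [1 − ((1+g)/(1+r))^n] / (r − g) = 95,840 × [1 − ((1+0.0397)/(1+r))^20] / (r − 0.0397) = €1,224,317.15.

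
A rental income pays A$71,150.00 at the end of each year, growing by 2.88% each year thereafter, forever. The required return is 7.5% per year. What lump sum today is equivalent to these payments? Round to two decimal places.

A$1,540,043.29

Periodic rate r = 0.075 per year.
Growing perpetuity (Gordon): PV = PMT₁ / (r − g) = 71,150 / (r − 0.0288) = A$1,540,043.29.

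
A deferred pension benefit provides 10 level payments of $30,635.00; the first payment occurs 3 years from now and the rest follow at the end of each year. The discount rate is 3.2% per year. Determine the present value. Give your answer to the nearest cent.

$242,882.43

Ordinary annuity of 10 payments, first payment at period 3.
Periodic rate r = 0.032 per year.
The ordinary-annuity PV formula values the stream one period before the first payment (period 2); discount that back 2 periods:
PV₀ = 30,635 × [1 − (1+r)^−10] / r × (1+r)^−2 = $242,882.43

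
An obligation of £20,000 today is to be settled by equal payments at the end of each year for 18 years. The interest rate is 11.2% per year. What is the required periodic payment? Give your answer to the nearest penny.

£2,628.95

Level ordinary annuity; solve PV = PMT × [(1 − (1+r)^−n)/r] for PMT.
Periodic rate r = 0.112 per year.
With n = 18: PMT = 20,000 / ([(1 − (1+r)^−n)/r]) = £2,628.95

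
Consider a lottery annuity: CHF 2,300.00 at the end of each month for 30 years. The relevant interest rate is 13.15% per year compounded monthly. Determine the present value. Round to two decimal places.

CHF 205,736.29

This is an ordinary annuity: 360 payments of CHF 2,300.00 at the end of each month.
Periodic rate r = 0.1315/12 per month; n is counted in months.
PV = PMT × [(1 − (1+r)^−n)/r] = 2,300 × [1 − (1+r)^−360] / r = CHF 205,736.29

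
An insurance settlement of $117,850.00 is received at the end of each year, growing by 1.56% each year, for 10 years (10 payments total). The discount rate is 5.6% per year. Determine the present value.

$942,220.81

Periodic rate r = 0.056 per year.
Growing ordinary annuity: PV = PMT₁ × [1 − ((1+g)/(1+r))^n] / (r − g) = 117,850 × [1 − ((1+0.0156)/(1+r))^10] / (r − 0.0156) = $942,220.81.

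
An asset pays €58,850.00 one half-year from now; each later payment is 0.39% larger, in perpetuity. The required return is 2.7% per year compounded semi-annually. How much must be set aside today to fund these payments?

€6,130,208.33

Periodic rate r = 0.027/2 per half-year.
Growing perpetuity (Gordon): PV = PMT₁ / (r − g) = 58,850 / (r − 0.0039) = €6,130,208.33.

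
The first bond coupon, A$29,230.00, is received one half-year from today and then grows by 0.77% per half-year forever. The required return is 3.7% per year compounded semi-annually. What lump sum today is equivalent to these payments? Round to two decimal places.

Periodic rate r = 0.037/2 per half-year.
Growing perpetuity (Gordon): PV = PMT₁ / (r − g) = 29,230 / (r − 0.0077) = A$2,706,481.48.

A$2,706,481.48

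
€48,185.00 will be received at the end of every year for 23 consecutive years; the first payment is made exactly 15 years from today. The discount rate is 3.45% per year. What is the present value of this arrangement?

Ordinary annuity of 23 payments, first payment at period 15.
Periodic rate r = 0.0345 per year.
The ordinary-annuity PV formula values the stream one period before the first payment (period 14); discount that back 14 periods:
PV₀ = 48,185 × [1 − (1+r)^−23] / r × (1+r)^−14 = €470,525.77

€470,525.77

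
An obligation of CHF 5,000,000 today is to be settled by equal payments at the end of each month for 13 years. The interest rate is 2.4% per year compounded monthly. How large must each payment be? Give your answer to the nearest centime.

CHF 37,342.64

Level ordinary annuity; solve PV = PMT × [(1 − (1+r)^−n)/r] for PMT.
Periodic rate r = 0.024/12 per month; n is counted in months.
With n = 156: PMT = 5,000,000 / ([(1 − (1+r)^−n)/r]) = CHF 37,342.64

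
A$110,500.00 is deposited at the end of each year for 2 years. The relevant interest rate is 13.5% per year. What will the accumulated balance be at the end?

A$235,917.50

This is an ordinary annuity: 2 deposits of A$110,500.00 at the end of each year.
Periodic rate r = 0.135 per year.
FV = PMT × [((1+r)^n − 1)/r] = 110,500 × [(1+r)^2 − 1] / r = A$235,917.50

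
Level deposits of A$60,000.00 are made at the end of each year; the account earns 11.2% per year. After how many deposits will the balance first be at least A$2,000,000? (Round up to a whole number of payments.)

15 payments

Periodic rate r = 0.112 per year.
Ordinary annuity FV: 2,000,000 = 60,000 × [((1+r)^n − 1)/r].
(1+r)^n = 1 + 2,000,000 × r / 60,000, so n = ln(1 + 2,000,000·r/60,000) / ln(1+r) = 14.64.
Round up to a whole number of payments: n = 15.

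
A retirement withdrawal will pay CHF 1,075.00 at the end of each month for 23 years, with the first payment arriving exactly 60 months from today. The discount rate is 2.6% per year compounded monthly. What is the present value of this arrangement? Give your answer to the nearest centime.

CHF 196,387.86

Ordinary annuity of 276 payments, first payment at period 60.
Periodic rate r = 0.026/12 per month; n is counted in months.
The ordinary-annuity PV formula values the stream one period before the first payment (period 59); discount that back 59 periods:
PV₀ = 1,075 × [1 − (1+r)^−276] / r × (1+r)^−59 = CHF 196,387.86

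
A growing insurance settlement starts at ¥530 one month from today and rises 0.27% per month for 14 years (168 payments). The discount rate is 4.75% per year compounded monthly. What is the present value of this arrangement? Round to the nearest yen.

¥80,019

Periodic rate r = 0.0475/12 per month; n is counted in months.
Growing ordinary annuity: PV = PMT₁ × [1 − ((1+g)/(1+r))^n] / (r − g) = 530 × [1 − ((1+0.0027)/(1+r))^168] / (r − 0.0027) = ¥80,019.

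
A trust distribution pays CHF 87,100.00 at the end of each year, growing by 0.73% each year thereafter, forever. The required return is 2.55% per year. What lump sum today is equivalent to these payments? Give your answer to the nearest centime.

CHF 4,785,714.29

Periodic rate r = 0.0255 per year.
Growing perpetuity (Gordon): PV = PMT₁ / (r − g) = 87,100 / (r − 0.0073) = CHF 4,785,714.29.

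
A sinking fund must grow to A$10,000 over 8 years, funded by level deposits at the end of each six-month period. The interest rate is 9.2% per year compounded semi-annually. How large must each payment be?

A$436.62

Level ordinary annuity; solve FV = PMT × [((1+r)^n − 1)/r] for PMT.
Periodic rate r = 0.092/2 per half-year; n is counted in half-years.
With n = 16: PMT = 10,000 / ([((1+r)^n − 1)/r]) = A$436.62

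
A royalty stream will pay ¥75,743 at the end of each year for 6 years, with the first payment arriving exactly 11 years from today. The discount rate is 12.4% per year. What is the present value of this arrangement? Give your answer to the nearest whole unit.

¥95,668

Ordinary annuity of 6 payments, first payment at period 11.
Periodic rate r = 0.124 per year.
The ordinary-annuity PV formula values the stream one period before the first payment (period 10); discount that back 10 periods:
PV₀ = 75,743 × [1 − (1+r)^−6] / r × (1+r)^−10 = ¥95,668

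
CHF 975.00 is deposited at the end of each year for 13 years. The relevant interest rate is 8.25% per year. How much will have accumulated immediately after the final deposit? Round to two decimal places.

This is an ordinary annuity: 13 deposits of CHF 975.00 at the end of each year.
Periodic rate r = 0.0825 per year.
FV = PMT × [((1+r)^n − 1)/r] = 975 × [(1+r)^13 − 1] / r = CHF 21,303.58

CHF 21,303.58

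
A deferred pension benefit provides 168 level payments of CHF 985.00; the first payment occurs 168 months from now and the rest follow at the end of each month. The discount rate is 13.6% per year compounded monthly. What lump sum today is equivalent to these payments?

Ordinary annuity of 168 payments, first payment at period 168.
Periodic rate r = 0.136/12 per month; n is counted in months.
The ordinary-annuity PV formula values the stream one period before the first payment (period 167); discount that back 167 periods:
PV₀ = 985 × [1 − (1+r)^−168] / r × (1+r)^−167 = CHF 11,242.21

CHF 11,242.21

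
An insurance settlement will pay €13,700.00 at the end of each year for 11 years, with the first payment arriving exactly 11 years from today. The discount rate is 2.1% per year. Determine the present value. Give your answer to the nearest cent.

Ordinary annuity of 11 payments, first payment at period 11.
Periodic rate r = 0.021 per year.
The ordinary-annuity PV formula values the stream one period before the first payment (period 10); discount that back 10 periods:
PV₀ = 13,700 × [1 − (1+r)^−11] / r × (1+r)^−10 = €108,302.59

€108,302.59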